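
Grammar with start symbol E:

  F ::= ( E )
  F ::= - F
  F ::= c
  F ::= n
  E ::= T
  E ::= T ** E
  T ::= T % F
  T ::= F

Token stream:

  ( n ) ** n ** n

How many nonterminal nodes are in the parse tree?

12

[E [T [F ( [E [T [F n]]] )]] ** [E [T [F n]] ** [E [T [F n]]]]]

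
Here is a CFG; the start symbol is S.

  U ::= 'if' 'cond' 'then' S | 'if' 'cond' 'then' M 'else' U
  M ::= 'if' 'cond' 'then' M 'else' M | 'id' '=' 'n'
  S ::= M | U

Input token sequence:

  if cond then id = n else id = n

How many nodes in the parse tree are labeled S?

1

[S [M if cond then [M id = n] else [M id = n]]]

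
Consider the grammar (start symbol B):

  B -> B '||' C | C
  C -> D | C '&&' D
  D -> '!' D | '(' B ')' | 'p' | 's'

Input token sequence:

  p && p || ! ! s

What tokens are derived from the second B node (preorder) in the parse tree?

[B [B [C [C [D p]] && [D p]]] || [C [D ! [D ! [D s]]]]]

p && p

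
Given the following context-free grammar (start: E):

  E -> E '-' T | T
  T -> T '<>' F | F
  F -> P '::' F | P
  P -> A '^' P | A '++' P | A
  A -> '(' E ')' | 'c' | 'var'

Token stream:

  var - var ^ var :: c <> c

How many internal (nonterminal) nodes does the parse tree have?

[E [E [T [F [P [A var]]]]] - [T [T [F [P [A var] ^ [P [A var]]] :: [F [P [A c]]]]] <> [F [P [A c]]]]]

19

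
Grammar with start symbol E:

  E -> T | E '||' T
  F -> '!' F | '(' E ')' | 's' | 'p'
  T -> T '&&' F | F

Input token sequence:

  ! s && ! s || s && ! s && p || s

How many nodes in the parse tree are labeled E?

3

[E [E [E [T [T [F ! [F s]]] && [F ! [F s]]]] || [T [T [T [F s]] && [F ! [F s]]] && [F p]]] || [T [F s]]]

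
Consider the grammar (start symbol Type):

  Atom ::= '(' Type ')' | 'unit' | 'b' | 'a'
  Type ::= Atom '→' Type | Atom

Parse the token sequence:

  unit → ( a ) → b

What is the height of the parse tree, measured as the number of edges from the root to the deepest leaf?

[Type [Atom unit] → [Type [Atom ( [Type [Atom a]] )] → [Type [Atom b]]]]

5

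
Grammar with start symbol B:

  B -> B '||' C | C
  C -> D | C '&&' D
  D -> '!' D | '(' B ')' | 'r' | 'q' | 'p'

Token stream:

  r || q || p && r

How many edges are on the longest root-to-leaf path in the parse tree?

[B [B [B [C [D r]]] || [C [D q]]] || [C [C [D p]] && [D r]]]

5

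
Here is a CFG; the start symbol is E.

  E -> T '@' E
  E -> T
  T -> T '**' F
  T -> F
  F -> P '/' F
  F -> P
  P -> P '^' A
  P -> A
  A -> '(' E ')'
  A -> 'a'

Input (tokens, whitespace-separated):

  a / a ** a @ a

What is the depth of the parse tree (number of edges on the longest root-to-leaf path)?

[E [T [T [F [P [A a]] / [F [P [A a]]]]] ** [F [P [A a]]]] @ [E [T [F [P [A a]]]]]]

7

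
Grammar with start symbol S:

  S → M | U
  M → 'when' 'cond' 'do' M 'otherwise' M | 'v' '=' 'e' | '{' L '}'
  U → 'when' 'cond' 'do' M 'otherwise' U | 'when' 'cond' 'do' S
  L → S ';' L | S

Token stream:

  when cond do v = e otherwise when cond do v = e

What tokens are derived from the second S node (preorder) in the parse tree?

v = e

[S [U when cond do [M v = e] otherwise [U when cond do [S [M v = e]]]]]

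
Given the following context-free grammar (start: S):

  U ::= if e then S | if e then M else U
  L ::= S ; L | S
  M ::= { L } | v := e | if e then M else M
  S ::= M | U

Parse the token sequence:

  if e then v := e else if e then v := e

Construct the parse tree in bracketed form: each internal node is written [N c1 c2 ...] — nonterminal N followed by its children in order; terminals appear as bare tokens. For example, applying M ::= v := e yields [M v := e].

S
U
if e then M else U
if e then v := e else U
if e then v := e else if e then S
if e then v := e else if e then M
if e then v := e else if e then v := e

[S [U if e then [M v := e] else [U if e then [S [M v := e]]]]]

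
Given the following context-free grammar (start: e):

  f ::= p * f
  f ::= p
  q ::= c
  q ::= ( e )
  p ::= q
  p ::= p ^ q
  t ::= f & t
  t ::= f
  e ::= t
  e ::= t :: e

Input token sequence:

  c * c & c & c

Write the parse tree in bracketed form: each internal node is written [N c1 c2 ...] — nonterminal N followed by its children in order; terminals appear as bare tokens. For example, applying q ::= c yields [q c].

[e [t [f [p [q c]] * [f [p [q c]]]] & [t [f [p [q c]]] & [t [f [p [q c]]]]]]]

e
t
f & t
p * f & t
q * f & t
c * f & t
c * p & t
c * q & t
c * c & t
c * c & f & t
c * c & p & t
c * c & q & t
c * c & c & t
c * c & c & f
c * c & c & p
c * c & c & q
c * c & c & c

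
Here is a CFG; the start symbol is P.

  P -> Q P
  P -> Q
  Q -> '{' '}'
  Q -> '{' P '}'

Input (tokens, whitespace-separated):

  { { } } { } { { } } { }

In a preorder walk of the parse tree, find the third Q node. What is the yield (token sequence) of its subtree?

{ }

[P [Q { [P [Q { }]] }] [P [Q { }] [P [Q { [P [Q { }]] }] [P [Q { }]]]]]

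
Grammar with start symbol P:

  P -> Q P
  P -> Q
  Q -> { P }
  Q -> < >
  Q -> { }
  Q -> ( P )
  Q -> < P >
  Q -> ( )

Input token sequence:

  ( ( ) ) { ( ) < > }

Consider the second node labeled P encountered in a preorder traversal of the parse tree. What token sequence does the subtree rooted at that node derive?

[P [Q ( [P [Q ( )]] )] [P [Q { [P [Q ( )] [P [Q < >]]] }]]]

( )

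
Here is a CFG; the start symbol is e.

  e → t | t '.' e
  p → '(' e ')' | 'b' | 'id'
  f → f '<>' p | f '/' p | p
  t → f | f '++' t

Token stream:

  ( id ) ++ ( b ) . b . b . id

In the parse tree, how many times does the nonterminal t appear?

[e [t [f [p ( [e [t [f [p id]]]] )]] ++ [t [f [p ( [e [t [f [p b]]]] )]]]] . [e [t [f [p b]]] . [e [t [f [p b]]] . [e [t [f [p id]]]]]]]

7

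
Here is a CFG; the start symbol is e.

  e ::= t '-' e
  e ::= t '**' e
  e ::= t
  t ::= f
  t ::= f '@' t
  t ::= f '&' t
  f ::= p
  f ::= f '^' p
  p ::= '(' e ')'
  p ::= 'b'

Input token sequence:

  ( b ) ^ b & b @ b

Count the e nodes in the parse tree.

[e [t [f [f [p ( [e [t [f [p b]]]] )]] ^ [p b]] & [t [f [p b]] @ [t [f [p b]]]]]]

2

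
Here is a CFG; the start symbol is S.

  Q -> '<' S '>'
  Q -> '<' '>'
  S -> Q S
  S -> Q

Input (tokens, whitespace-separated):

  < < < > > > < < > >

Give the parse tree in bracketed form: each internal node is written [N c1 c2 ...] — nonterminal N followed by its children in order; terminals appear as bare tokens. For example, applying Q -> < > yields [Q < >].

S
Q S
< S > S
< Q > S
< < S > > S
< < Q > > S
< < < > > > S
< < < > > > Q
< < < > > > < S >
< < < > > > < Q >
< < < > > > < < > >

[S [Q < [S [Q < [S [Q < >]] >]] >] [S [Q < [S [Q < >]] >]]]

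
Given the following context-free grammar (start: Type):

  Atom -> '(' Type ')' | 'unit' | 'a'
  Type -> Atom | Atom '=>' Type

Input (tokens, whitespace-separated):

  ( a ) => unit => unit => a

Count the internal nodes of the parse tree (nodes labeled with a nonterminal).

10

[Type [Atom ( [Type [Atom a]] )] => [Type [Atom unit] => [Type [Atom unit] => [Type [Atom a]]]]]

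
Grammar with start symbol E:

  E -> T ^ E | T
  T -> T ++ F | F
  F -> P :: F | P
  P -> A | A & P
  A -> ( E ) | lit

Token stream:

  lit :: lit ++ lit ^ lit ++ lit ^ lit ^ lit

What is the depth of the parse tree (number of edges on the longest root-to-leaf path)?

[E [T [T [F [P [A lit]] :: [F [P [A lit]]]]] ++ [F [P [A lit]]]] ^ [E [T [T [F [P [A lit]]]] ++ [F [P [A lit]]]] ^ [E [T [F [P [A lit]]]] ^ [E [T [F [P [A lit]]]]]]]]

8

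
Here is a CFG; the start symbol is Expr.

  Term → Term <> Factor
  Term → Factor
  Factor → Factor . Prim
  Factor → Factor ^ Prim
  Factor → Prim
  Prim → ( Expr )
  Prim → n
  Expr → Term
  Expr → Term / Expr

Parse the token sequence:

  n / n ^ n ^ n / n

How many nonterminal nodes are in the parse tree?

[Expr [Term [Factor [Prim n]]] / [Expr [Term [Factor [Factor [Factor [Prim n]] ^ [Prim n]] ^ [Prim n]]] / [Expr [Term [Factor [Prim n]]]]]]

16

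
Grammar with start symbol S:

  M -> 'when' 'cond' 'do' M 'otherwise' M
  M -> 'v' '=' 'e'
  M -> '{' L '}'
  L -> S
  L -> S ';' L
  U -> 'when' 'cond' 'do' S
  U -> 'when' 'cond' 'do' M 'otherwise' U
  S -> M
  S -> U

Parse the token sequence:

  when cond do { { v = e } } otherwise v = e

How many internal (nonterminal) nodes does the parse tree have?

10

[S [M when cond do [M { [L [S [M { [L [S [M v = e]]] }]]] }] otherwise [M v = e]]]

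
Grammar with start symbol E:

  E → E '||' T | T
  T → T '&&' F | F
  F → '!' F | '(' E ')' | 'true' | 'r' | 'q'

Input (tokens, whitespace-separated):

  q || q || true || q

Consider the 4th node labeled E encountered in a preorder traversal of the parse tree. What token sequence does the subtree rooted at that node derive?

q

[E [E [E [E [T [F q]]] || [T [F q]]] || [T [F true]]] || [T [F q]]]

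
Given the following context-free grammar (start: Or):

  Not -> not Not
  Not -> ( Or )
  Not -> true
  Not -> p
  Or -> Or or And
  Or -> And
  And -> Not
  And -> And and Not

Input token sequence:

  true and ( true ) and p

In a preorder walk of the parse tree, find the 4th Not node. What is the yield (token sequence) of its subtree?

p

[Or [And [And [And [Not true]] and [Not ( [Or [And [Not true]]] )]] and [Not p]]]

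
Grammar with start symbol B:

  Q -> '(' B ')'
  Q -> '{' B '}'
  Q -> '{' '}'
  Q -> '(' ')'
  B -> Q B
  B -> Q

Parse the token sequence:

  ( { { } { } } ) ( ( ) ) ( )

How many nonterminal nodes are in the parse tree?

[B [Q ( [B [Q { [B [Q { }] [B [Q { }]]] }]] )] [B [Q ( [B [Q ( )]] )] [B [Q ( )]]]]

14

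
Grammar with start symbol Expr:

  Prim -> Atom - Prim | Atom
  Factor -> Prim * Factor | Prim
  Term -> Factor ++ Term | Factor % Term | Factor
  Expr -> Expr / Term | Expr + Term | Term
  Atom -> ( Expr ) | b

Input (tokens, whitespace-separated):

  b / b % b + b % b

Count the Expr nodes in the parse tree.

3

[Expr [Expr [Expr [Term [Factor [Prim [Atom b]]]]] / [Term [Factor [Prim [Atom b]]] % [Term [Factor [Prim [Atom b]]]]]] + [Term [Factor [Prim [Atom b]]] % [Term [Factor [Prim [Atom b]]]]]]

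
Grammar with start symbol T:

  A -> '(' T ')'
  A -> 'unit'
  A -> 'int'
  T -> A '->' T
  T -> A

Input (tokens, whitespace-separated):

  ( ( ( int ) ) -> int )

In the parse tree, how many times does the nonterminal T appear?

5

[T [A ( [T [A ( [T [A ( [T [A int]] )]] )] -> [T [A int]]] )]]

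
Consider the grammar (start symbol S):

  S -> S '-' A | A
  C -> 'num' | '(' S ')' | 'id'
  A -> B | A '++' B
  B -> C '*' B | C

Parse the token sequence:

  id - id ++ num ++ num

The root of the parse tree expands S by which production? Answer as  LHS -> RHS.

S -> S '-' A

[S [S [A [B [C id]]]] - [A [A [A [B [C id]]] ++ [B [C num]]] ++ [B [C num]]]]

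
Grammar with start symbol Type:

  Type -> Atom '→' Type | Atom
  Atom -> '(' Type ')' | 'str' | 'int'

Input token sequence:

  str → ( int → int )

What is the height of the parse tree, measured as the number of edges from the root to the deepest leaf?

[Type [Atom str] → [Type [Atom ( [Type [Atom int] → [Type [Atom int]]] )]]]

6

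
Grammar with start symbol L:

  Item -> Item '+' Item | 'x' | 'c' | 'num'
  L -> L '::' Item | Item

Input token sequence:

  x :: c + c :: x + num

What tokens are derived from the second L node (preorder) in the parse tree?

[L [L [L [Item x]] :: [Item [Item c] + [Item c]]] :: [Item [Item x] + [Item num]]]

x :: c + c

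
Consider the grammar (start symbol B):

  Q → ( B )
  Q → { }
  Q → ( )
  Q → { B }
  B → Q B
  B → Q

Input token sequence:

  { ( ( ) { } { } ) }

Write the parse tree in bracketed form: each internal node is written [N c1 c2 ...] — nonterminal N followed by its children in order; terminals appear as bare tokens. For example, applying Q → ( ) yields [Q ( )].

[B [Q { [B [Q ( [B [Q ( )] [B [Q { }] [B [Q { }]]]] )]] }]]

B
Q
{ B }
{ Q }
{ ( B ) }
{ ( Q B ) }
{ ( ( ) B ) }
{ ( ( ) Q B ) }
{ ( ( ) { } B ) }
{ ( ( ) { } Q ) }
{ ( ( ) { } { } ) }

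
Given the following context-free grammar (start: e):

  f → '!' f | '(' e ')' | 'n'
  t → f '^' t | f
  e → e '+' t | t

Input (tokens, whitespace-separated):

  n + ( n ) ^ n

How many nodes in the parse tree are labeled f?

4

[e [e [t [f n]]] + [t [f ( [e [t [f n]]] )] ^ [t [f n]]]]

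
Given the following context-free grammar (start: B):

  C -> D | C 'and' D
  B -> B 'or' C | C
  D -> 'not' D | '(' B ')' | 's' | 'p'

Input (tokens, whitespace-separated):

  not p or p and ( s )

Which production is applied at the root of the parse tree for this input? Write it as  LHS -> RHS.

[B [B [C [D not [D p]]]] or [C [C [D p]] and [D ( [B [C [D s]]] )]]]

B -> B 'or' C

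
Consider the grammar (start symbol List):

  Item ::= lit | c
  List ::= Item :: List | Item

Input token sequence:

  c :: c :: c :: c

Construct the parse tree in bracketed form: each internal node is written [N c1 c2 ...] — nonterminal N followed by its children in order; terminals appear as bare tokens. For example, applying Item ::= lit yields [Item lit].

List
Item :: List
c :: List
c :: Item :: List
c :: c :: List
c :: c :: Item :: List
c :: c :: c :: List
c :: c :: c :: Item
c :: c :: c :: c

[List [Item c] :: [List [Item c] :: [List [Item c] :: [List [Item c]]]]]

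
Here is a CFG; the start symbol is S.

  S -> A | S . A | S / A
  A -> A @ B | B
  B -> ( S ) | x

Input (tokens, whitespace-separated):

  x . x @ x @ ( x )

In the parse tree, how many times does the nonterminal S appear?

[S [S [A [B x]]] . [A [A [A [B x]] @ [B x]] @ [B ( [S [A [B x]]] )]]]

3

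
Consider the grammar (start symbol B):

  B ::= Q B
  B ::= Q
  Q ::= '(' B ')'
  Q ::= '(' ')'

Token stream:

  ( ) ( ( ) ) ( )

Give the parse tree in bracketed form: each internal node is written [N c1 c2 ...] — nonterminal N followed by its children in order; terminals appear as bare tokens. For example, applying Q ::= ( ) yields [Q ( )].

[B [Q ( )] [B [Q ( [B [Q ( )]] )] [B [Q ( )]]]]

B
Q B
( ) B
( ) Q B
( ) ( B ) B
( ) ( Q ) B
( ) ( ( ) ) B
( ) ( ( ) ) Q
( ) ( ( ) ) ( )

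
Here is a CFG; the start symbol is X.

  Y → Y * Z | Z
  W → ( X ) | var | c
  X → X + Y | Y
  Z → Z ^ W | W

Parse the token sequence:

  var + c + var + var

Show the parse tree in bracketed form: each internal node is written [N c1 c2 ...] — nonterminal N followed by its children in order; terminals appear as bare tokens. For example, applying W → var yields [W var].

X
X + Y
X + Y + Y
X + Y + Y + Y
Y + Y + Y + Y
Z + Y + Y + Y
W + Y + Y + Y
var + Y + Y + Y
var + Z + Y + Y
var + W + Y + Y
var + c + Y + Y
var + c + Z + Y
var + c + W + Y
var + c + var + Y
var + c + var + Z
var + c + var + W
var + c + var + var

[X [X [X [X [Y [Z [W var]]]] + [Y [Z [W c]]]] + [Y [Z [W var]]]] + [Y [Z [W var]]]]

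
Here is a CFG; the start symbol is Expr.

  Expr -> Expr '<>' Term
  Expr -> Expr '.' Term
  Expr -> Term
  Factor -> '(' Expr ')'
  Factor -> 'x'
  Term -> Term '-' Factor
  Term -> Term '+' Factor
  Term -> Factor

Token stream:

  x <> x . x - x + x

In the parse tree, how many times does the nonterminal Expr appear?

3

[Expr [Expr [Expr [Term [Factor x]]] <> [Term [Factor x]]] . [Term [Term [Term [Factor x]] - [Factor x]] + [Factor x]]]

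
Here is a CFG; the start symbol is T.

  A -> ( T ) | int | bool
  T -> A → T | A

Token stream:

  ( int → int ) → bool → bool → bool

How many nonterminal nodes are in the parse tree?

[T [A ( [T [A int] → [T [A int]]] )] → [T [A bool] → [T [A bool] → [T [A bool]]]]]

12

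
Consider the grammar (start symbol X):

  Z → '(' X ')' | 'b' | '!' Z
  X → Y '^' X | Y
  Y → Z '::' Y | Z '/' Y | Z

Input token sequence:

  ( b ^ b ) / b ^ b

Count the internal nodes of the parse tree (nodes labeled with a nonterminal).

14

[X [Y [Z ( [X [Y [Z b]] ^ [X [Y [Z b]]]] )] / [Y [Z b]]] ^ [X [Y [Z b]]]]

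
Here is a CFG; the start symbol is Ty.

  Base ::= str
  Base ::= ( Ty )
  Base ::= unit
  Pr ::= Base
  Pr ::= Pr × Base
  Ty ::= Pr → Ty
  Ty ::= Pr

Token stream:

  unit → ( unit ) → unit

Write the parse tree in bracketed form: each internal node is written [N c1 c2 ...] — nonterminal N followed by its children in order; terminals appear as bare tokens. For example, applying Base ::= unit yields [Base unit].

[Ty [Pr [Base unit]] → [Ty [Pr [Base ( [Ty [Pr [Base unit]]] )]] → [Ty [Pr [Base unit]]]]]

Ty
Pr → Ty
Base → Ty
unit → Ty
unit → Pr → Ty
unit → Base → Ty
unit → ( Ty ) → Ty
unit → ( Pr ) → Ty
unit → ( Base ) → Ty
unit → ( unit ) → Ty
unit → ( unit ) → Pr
unit → ( unit ) → Base
unit → ( unit ) → unit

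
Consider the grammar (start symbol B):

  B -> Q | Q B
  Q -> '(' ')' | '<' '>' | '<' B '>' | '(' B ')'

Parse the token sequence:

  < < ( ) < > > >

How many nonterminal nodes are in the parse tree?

8

[B [Q < [B [Q < [B [Q ( )] [B [Q < >]]] >]] >]]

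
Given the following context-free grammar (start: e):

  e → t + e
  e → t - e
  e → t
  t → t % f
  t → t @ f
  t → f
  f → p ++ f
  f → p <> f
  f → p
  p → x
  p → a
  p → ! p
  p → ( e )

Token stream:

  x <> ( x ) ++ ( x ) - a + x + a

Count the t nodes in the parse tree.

6

[e [t [f [p x] <> [f [p ( [e [t [f [p x]]]] )] ++ [f [p ( [e [t [f [p x]]]] )]]]]] - [e [t [f [p a]]] + [e [t [f [p x]]] + [e [t [f [p a]]]]]]]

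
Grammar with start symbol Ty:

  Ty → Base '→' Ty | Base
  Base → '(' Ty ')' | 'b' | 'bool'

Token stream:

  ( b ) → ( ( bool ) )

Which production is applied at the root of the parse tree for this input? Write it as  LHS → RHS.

[Ty [Base ( [Ty [Base b]] )] → [Ty [Base ( [Ty [Base ( [Ty [Base bool]] )]] )]]]

Ty → Base '→' Ty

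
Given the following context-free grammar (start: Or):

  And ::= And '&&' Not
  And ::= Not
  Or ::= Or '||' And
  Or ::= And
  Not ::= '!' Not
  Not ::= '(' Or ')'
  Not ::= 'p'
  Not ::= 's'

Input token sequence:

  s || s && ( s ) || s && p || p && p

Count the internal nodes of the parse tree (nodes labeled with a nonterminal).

21

[Or [Or [Or [Or [And [Not s]]] || [And [And [Not s]] && [Not ( [Or [And [Not s]]] )]]] || [And [And [Not s]] && [Not p]]] || [And [And [Not p]] && [Not p]]]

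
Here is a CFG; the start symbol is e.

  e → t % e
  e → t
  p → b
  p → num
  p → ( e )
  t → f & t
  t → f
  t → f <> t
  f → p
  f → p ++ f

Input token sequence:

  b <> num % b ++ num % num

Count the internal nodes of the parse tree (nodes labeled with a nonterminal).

[e [t [f [p b]] <> [t [f [p num]]]] % [e [t [f [p b] ++ [f [p num]]]] % [e [t [f [p num]]]]]]

17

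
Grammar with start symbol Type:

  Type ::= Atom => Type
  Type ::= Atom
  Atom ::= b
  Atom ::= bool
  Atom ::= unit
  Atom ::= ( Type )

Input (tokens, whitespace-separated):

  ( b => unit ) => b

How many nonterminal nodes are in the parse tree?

[Type [Atom ( [Type [Atom b] => [Type [Atom unit]]] )] => [Type [Atom b]]]

8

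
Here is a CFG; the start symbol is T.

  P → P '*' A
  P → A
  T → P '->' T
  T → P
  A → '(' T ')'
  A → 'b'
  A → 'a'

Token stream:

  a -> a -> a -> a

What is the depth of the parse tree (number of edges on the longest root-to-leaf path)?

6

[T [P [A a]] -> [T [P [A a]] -> [T [P [A a]] -> [T [P [A a]]]]]]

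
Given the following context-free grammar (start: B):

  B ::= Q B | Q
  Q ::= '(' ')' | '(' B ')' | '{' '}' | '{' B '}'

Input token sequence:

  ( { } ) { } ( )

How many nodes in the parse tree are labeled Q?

[B [Q ( [B [Q { }]] )] [B [Q { }] [B [Q ( )]]]]

4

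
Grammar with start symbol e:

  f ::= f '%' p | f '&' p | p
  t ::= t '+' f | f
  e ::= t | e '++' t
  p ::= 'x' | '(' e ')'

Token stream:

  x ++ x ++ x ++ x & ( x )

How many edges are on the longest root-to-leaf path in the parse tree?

[e [e [e [e [t [f [p x]]]] ++ [t [f [p x]]]] ++ [t [f [p x]]]] ++ [t [f [f [p x]] & [p ( [e [t [f [p x]]]] )]]]]

8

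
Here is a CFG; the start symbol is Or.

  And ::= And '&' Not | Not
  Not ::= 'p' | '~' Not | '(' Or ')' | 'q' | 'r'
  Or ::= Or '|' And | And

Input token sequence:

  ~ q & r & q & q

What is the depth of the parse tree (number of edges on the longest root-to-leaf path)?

[Or [And [And [And [And [Not ~ [Not q]]] & [Not r]] & [Not q]] & [Not q]]]

7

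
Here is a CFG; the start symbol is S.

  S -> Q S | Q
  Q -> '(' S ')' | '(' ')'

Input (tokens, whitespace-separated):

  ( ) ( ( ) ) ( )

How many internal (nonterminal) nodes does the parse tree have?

8

[S [Q ( )] [S [Q ( [S [Q ( )]] )] [S [Q ( )]]]]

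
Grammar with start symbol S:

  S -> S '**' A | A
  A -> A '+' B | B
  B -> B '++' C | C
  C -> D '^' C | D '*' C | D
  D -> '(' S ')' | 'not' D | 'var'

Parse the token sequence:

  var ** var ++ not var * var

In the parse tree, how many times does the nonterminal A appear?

2

[S [S [A [B [C [D var]]]]] ** [A [B [B [C [D var]]] ++ [C [D not [D var]] * [C [D var]]]]]]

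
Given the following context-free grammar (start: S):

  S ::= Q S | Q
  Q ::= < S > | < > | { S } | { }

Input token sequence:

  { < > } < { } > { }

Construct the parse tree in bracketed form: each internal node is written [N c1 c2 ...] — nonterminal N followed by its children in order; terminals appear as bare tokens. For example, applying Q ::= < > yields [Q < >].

[S [Q { [S [Q < >]] }] [S [Q < [S [Q { }]] >] [S [Q { }]]]]

S
Q S
{ S } S
{ Q } S
{ < > } S
{ < > } Q S
{ < > } < S > S
{ < > } < Q > S
{ < > } < { } > S
{ < > } < { } > Q
{ < > } < { } > { }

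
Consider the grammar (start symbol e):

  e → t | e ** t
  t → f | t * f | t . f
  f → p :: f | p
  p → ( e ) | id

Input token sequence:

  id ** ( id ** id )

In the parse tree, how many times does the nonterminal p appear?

[e [e [t [f [p id]]]] ** [t [f [p ( [e [e [t [f [p id]]]] ** [t [f [p id]]]] )]]]]

4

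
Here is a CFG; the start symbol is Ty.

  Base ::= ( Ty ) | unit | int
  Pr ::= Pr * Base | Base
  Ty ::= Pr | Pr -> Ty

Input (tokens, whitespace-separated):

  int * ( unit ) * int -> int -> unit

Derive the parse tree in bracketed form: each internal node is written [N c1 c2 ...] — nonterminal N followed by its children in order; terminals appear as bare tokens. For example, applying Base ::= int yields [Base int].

Ty
Pr -> Ty
Pr * Base -> Ty
Pr * Base * Base -> Ty
Base * Base * Base -> Ty
int * Base * Base -> Ty
int * ( Ty ) * Base -> Ty
int * ( Pr ) * Base -> Ty
int * ( Base ) * Base -> Ty
int * ( unit ) * Base -> Ty
int * ( unit ) * int -> Ty
int * ( unit ) * int -> Pr -> Ty
int * ( unit ) * int -> Base -> Ty
int * ( unit ) * int -> int -> Ty
int * ( unit ) * int -> int -> Pr
int * ( unit ) * int -> int -> Base
int * ( unit ) * int -> int -> unit

[Ty [Pr [Pr [Pr [Base int]] * [Base ( [Ty [Pr [Base unit]]] )]] * [Base int]] -> [Ty [Pr [Base int]] -> [Ty [Pr [Base unit]]]]]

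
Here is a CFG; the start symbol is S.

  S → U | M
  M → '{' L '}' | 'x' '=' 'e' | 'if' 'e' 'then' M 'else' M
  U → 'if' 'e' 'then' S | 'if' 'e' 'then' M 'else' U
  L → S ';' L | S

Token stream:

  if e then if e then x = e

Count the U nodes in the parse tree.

2

[S [U if e then [S [U if e then [S [M x = e]]]]]]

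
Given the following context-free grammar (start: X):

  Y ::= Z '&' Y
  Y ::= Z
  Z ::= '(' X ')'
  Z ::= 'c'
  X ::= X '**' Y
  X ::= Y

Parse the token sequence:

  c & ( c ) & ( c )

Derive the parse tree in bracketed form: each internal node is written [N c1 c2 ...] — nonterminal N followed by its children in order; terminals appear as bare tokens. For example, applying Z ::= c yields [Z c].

[X [Y [Z c] & [Y [Z ( [X [Y [Z c]]] )] & [Y [Z ( [X [Y [Z c]]] )]]]]]

X
Y
Z & Y
c & Y
c & Z & Y
c & ( X ) & Y
c & ( Y ) & Y
c & ( Z ) & Y
c & ( c ) & Y
c & ( c ) & Z
c & ( c ) & ( X )
c & ( c ) & ( Y )
c & ( c ) & ( Z )
c & ( c ) & ( c )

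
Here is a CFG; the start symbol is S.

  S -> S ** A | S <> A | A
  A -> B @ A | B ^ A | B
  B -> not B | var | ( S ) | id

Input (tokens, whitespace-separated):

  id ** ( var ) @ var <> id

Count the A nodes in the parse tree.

[S [S [S [A [B id]]] ** [A [B ( [S [A [B var]]] )] @ [A [B var]]]] <> [A [B id]]]

5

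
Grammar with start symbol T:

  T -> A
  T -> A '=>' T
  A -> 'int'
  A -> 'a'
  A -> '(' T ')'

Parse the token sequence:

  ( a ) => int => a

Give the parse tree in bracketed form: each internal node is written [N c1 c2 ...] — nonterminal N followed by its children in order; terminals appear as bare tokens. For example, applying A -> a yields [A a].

[T [A ( [T [A a]] )] => [T [A int] => [T [A a]]]]

T
A => T
( T ) => T
( A ) => T
( a ) => T
( a ) => A => T
( a ) => int => T
( a ) => int => A
( a ) => int => a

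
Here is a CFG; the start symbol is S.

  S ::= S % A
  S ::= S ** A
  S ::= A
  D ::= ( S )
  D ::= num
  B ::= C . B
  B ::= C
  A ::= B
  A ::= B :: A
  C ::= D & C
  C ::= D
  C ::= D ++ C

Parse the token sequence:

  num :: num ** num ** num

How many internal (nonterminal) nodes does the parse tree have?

[S [S [S [A [B [C [D num]]] :: [A [B [C [D num]]]]]] ** [A [B [C [D num]]]]] ** [A [B [C [D num]]]]]

19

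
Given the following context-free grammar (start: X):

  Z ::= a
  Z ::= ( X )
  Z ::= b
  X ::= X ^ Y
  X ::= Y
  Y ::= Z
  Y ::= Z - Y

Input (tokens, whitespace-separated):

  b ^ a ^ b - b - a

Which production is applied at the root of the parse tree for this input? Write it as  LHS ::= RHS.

[X [X [X [Y [Z b]]] ^ [Y [Z a]]] ^ [Y [Z b] - [Y [Z b] - [Y [Z a]]]]]

X ::= X ^ Y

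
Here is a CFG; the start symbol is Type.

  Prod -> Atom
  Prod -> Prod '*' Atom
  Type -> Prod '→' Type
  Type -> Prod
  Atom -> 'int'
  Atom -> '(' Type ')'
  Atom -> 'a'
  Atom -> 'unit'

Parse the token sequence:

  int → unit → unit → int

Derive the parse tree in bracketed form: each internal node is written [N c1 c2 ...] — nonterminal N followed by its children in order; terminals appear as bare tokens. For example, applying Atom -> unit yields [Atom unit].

Type
Prod → Type
Atom → Type
int → Type
int → Prod → Type
int → Atom → Type
int → unit → Type
int → unit → Prod → Type
int → unit → Atom → Type
int → unit → unit → Type
int → unit → unit → Prod
int → unit → unit → Atom
int → unit → unit → int

[Type [Prod [Atom int]] → [Type [Prod [Atom unit]] → [Type [Prod [Atom unit]] → [Type [Prod [Atom int]]]]]]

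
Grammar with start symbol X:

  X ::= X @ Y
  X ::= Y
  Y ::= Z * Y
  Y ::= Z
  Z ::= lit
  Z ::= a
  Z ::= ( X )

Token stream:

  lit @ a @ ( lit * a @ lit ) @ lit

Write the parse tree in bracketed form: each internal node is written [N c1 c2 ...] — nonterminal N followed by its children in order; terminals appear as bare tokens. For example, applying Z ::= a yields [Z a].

[X [X [X [X [Y [Z lit]]] @ [Y [Z a]]] @ [Y [Z ( [X [X [Y [Z lit] * [Y [Z a]]]] @ [Y [Z lit]]] )]]] @ [Y [Z lit]]]

X
X @ Y
X @ Y @ Y
X @ Y @ Y @ Y
Y @ Y @ Y @ Y
Z @ Y @ Y @ Y
lit @ Y @ Y @ Y
lit @ Z @ Y @ Y
lit @ a @ Y @ Y
lit @ a @ Z @ Y
lit @ a @ ( X ) @ Y
lit @ a @ ( X @ Y ) @ Y
lit @ a @ ( Y @ Y ) @ Y
lit @ a @ ( Z * Y @ Y ) @ Y
lit @ a @ ( lit * Y @ Y ) @ Y
lit @ a @ ( lit * Z @ Y ) @ Y
lit @ a @ ( lit * a @ Y ) @ Y
lit @ a @ ( lit * a @ Z ) @ Y
lit @ a @ ( lit * a @ lit ) @ Y
lit @ a @ ( lit * a @ lit ) @ Z
lit @ a @ ( lit * a @ lit ) @ lit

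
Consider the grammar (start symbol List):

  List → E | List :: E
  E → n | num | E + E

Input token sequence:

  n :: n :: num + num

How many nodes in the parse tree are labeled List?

[List [List [List [E n]] :: [E n]] :: [E [E num] + [E num]]]

3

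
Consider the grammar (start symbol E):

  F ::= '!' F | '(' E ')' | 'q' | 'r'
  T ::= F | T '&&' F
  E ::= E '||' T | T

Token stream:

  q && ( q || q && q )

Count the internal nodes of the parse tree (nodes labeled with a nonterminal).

13

[E [T [T [F q]] && [F ( [E [E [T [F q]]] || [T [T [F q]] && [F q]]] )]]]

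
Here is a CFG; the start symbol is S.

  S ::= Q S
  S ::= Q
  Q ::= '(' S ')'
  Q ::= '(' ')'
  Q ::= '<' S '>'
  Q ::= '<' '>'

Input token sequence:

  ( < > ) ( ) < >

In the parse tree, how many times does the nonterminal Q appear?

4

[S [Q ( [S [Q < >]] )] [S [Q ( )] [S [Q < >]]]]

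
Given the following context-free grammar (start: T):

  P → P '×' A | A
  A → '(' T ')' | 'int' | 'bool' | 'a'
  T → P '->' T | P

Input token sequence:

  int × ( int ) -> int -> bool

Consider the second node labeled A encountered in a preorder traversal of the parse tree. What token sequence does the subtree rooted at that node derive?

( int )

[T [P [P [A int]] × [A ( [T [P [A int]]] )]] -> [T [P [A int]] -> [T [P [A bool]]]]]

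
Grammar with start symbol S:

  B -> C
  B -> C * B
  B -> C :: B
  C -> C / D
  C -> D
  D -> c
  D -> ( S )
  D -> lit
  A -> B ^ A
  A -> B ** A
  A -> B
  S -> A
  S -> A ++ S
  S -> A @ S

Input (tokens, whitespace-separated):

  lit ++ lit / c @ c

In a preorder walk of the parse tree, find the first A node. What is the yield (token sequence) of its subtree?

[S [A [B [C [D lit]]]] ++ [S [A [B [C [C [D lit]] / [D c]]]] @ [S [A [B [C [D c]]]]]]]

lit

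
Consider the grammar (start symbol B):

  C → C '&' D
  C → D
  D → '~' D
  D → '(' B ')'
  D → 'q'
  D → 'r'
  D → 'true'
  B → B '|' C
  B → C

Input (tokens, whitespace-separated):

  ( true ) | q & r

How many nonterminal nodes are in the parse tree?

[B [B [C [D ( [B [C [D true]]] )]]] | [C [C [D q]] & [D r]]]

11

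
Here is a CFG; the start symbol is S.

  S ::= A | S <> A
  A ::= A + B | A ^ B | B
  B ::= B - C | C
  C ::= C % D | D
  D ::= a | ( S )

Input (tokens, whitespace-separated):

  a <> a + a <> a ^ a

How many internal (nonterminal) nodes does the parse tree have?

[S [S [S [A [B [C [D a]]]]] <> [A [A [B [C [D a]]]] + [B [C [D a]]]]] <> [A [A [B [C [D a]]]] ^ [B [C [D a]]]]]

23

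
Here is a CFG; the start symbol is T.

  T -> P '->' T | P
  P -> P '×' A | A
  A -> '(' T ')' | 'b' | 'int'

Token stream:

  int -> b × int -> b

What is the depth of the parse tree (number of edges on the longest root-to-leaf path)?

5

[T [P [A int]] -> [T [P [P [A b]] × [A int]] -> [T [P [A b]]]]]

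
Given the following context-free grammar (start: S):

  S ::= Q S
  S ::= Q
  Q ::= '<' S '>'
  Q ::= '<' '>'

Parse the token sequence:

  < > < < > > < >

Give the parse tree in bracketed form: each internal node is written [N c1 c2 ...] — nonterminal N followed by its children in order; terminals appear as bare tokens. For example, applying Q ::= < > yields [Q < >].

[S [Q < >] [S [Q < [S [Q < >]] >] [S [Q < >]]]]

S
Q S
< > S
< > Q S
< > < S > S
< > < Q > S
< > < < > > S
< > < < > > Q
< > < < > > < >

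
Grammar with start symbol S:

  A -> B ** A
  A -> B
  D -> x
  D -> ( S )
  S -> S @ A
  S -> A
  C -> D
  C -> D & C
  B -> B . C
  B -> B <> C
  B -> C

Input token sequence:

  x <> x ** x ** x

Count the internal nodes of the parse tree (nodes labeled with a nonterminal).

[S [A [B [B [C [D x]]] <> [C [D x]]] ** [A [B [C [D x]]] ** [A [B [C [D x]]]]]]]

16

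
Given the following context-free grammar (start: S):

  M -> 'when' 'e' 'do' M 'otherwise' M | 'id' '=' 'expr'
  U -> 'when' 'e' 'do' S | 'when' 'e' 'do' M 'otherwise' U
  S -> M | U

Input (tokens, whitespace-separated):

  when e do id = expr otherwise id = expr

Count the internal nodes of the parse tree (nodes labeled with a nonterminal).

[S [M when e do [M id = expr] otherwise [M id = expr]]]

4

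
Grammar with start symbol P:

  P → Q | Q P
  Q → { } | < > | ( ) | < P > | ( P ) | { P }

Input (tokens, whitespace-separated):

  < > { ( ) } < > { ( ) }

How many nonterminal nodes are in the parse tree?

[P [Q < >] [P [Q { [P [Q ( )]] }] [P [Q < >] [P [Q { [P [Q ( )]] }]]]]]

12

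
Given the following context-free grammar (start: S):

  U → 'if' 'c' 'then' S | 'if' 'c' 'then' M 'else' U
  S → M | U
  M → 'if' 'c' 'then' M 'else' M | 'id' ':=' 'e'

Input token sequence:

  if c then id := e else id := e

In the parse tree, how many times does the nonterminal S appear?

1

[S [M if c then [M id := e] else [M id := e]]]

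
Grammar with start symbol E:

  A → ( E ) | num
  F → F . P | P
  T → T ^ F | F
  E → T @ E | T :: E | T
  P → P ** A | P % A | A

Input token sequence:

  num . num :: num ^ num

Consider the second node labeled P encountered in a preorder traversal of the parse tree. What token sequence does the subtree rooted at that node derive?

[E [T [F [F [P [A num]]] . [P [A num]]]] :: [E [T [T [F [P [A num]]]] ^ [F [P [A num]]]]]]

num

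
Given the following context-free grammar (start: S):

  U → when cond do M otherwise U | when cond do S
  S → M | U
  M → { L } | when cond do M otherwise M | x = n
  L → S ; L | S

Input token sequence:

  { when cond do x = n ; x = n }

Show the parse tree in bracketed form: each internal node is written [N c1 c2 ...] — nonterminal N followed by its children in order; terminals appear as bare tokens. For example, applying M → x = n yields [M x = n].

[S [M { [L [S [U when cond do [S [M x = n]]]] ; [L [S [M x = n]]]] }]]

S
M
{ L }
{ S ; L }
{ U ; L }
{ when cond do S ; L }
{ when cond do M ; L }
{ when cond do x = n ; L }
{ when cond do x = n ; S }
{ when cond do x = n ; M }
{ when cond do x = n ; x = n }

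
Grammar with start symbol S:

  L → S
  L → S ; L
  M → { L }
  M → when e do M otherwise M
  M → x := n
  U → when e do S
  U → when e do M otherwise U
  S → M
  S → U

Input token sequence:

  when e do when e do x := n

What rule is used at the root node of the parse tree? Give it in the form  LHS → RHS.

[S [U when e do [S [U when e do [S [M x := n]]]]]]

S → U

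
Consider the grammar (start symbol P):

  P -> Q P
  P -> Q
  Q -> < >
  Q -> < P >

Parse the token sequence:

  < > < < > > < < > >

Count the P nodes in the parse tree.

5

[P [Q < >] [P [Q < [P [Q < >]] >] [P [Q < [P [Q < >]] >]]]]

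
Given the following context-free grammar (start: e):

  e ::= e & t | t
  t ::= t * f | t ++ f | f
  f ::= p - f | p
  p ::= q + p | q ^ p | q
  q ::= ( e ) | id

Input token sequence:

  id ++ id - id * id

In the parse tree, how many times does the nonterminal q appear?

[e [t [t [t [f [p [q id]]]] ++ [f [p [q id]] - [f [p [q id]]]]] * [f [p [q id]]]]]

4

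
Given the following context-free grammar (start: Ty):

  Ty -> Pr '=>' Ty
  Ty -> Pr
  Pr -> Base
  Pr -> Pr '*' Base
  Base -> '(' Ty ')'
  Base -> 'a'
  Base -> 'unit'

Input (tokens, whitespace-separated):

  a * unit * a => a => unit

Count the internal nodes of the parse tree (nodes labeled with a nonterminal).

[Ty [Pr [Pr [Pr [Base a]] * [Base unit]] * [Base a]] => [Ty [Pr [Base a]] => [Ty [Pr [Base unit]]]]]

13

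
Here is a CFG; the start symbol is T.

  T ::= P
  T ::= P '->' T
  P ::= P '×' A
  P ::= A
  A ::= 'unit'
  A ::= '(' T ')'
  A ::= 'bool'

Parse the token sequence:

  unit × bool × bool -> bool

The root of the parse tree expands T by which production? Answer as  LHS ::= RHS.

[T [P [P [P [A unit]] × [A bool]] × [A bool]] -> [T [P [A bool]]]]

T ::= P '->' T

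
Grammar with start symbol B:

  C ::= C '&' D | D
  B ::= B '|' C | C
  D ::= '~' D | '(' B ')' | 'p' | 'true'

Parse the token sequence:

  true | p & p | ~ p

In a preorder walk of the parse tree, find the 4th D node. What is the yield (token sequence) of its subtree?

[B [B [B [C [D true]]] | [C [C [D p]] & [D p]]] | [C [D ~ [D p]]]]

~ p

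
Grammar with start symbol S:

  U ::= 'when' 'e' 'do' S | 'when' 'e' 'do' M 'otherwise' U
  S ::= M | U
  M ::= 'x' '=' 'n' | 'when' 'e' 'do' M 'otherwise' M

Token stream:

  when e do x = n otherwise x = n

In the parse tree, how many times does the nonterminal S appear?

[S [M when e do [M x = n] otherwise [M x = n]]]

1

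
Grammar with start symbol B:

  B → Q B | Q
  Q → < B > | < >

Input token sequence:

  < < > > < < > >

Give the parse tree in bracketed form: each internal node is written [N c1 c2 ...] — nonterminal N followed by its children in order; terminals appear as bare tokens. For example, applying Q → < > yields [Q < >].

B
Q B
< B > B
< Q > B
< < > > B
< < > > Q
< < > > < B >
< < > > < Q >
< < > > < < > >

[B [Q < [B [Q < >]] >] [B [Q < [B [Q < >]] >]]]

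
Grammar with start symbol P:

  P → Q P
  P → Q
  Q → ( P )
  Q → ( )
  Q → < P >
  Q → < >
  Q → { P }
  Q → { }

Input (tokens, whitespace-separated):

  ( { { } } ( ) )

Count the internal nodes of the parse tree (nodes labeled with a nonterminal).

[P [Q ( [P [Q { [P [Q { }]] }] [P [Q ( )]]] )]]

8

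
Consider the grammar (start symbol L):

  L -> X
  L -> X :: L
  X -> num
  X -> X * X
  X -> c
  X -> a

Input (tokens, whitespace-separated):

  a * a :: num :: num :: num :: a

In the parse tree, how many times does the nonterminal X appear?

7

[L [X [X a] * [X a]] :: [L [X num] :: [L [X num] :: [L [X num] :: [L [X a]]]]]]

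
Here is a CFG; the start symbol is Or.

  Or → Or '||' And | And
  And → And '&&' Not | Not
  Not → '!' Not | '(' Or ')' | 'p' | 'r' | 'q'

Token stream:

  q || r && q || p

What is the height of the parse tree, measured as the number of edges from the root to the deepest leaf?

[Or [Or [Or [And [Not q]]] || [And [And [Not r]] && [Not q]]] || [And [Not p]]]

5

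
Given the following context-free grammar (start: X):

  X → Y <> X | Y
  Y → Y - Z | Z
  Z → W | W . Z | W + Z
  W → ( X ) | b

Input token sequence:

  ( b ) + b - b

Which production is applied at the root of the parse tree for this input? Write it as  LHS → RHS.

[X [Y [Y [Z [W ( [X [Y [Z [W b]]]] )] + [Z [W b]]]] - [Z [W b]]]]

X → Y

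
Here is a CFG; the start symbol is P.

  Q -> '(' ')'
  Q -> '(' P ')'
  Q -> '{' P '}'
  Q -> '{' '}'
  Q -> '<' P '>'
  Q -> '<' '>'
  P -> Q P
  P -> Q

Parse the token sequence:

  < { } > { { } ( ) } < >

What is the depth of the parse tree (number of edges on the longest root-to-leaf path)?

6

[P [Q < [P [Q { }]] >] [P [Q { [P [Q { }] [P [Q ( )]]] }] [P [Q < >]]]]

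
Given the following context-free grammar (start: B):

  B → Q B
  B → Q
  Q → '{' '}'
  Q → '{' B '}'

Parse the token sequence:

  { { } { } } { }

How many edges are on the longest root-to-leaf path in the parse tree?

[B [Q { [B [Q { }] [B [Q { }]]] }] [B [Q { }]]]

5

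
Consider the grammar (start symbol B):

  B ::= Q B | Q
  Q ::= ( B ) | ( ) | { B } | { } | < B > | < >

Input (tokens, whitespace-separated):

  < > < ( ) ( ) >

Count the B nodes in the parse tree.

[B [Q < >] [B [Q < [B [Q ( )] [B [Q ( )]]] >]]]

4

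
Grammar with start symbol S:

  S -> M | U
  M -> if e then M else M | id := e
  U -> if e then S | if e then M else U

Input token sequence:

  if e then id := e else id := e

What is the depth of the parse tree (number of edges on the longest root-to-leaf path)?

[S [M if e then [M id := e] else [M id := e]]]

3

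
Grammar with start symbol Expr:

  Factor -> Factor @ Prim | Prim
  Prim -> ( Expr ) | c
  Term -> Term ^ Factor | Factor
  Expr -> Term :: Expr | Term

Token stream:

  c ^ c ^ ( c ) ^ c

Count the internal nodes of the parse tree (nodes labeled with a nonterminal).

[Expr [Term [Term [Term [Term [Factor [Prim c]]] ^ [Factor [Prim c]]] ^ [Factor [Prim ( [Expr [Term [Factor [Prim c]]]] )]]] ^ [Factor [Prim c]]]]

17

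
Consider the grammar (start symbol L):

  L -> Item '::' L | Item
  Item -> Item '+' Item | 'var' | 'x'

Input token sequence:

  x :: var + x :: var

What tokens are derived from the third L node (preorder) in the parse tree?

[L [Item x] :: [L [Item [Item var] + [Item x]] :: [L [Item var]]]]

var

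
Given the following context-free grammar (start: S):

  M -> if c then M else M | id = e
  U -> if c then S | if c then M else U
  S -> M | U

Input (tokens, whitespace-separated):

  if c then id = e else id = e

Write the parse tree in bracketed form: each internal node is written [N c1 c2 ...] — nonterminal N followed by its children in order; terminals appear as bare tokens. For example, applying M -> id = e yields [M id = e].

[S [M if c then [M id = e] else [M id = e]]]

S
M
if c then M else M
if c then id = e else M
if c then id = e else id = e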